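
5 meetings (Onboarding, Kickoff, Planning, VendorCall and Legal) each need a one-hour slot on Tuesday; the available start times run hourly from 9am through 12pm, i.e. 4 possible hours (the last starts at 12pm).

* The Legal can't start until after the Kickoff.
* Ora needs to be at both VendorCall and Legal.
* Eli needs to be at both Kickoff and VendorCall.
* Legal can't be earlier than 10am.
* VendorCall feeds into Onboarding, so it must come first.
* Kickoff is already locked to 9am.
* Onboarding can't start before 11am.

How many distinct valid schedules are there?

Splitting on Onboarding: it can be 11am (8), 12pm (16). Listing each branch's schedules as (Kickoff, Planning, VendorCall, Legal):
Onboarding=11am: (9am,9am,10am,11am) (9am,9am,10am,12pm) (9am,10am,10am,11am) (9am,10am,10am,12pm) (9am,11am,10am,11am) (9am,11am,10am,12pm) (9am,12pm,10am,11am) (9am,12pm,10am,12pm) — 8.
Onboarding=12pm: (9am,9am,10am,11am) (9am,9am,10am,12pm) (9am,9am,11am,10am) (9am,9am,11am,12pm) (9am,10am,10am,11am) (9am,10am,10am,12pm) (9am,10am,11am,10am) (9am,10am,11am,12pm) (9am,11am,10am,11am) (9am,11am,10am,12pm) (9am,11am,11am,10am) (9am,11am,11am,12pm) (9am,12pm,10am,11am) (9am,12pm,10am,12pm) (9am,12pm,11am,10am) (9am,12pm,11am,12pm) — 16.
Summing: 8 + 16 = 24.

24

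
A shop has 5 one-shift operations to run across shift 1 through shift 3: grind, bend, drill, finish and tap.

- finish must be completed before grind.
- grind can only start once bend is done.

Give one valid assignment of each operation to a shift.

bend in shift 1, tap in shift 1, finish in shift 1, drill in shift 1, grind in shift 2

Checking: bend(shift 1) before grind(shift 2); finish(shift 1) before grind(shift 2).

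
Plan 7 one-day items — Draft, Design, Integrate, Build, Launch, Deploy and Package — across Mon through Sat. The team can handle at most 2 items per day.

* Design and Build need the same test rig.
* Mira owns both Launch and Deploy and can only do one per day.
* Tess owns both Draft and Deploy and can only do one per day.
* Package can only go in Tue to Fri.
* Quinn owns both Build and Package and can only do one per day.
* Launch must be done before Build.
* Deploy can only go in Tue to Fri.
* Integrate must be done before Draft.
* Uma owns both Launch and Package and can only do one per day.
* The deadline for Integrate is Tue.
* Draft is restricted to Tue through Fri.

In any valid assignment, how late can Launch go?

Fri

Downstream work caps Launch at Fri.
Launch at Fri is achievable: Launch in Fri; Package in Tue; Deploy in Wed; Draft in Tue; Integrate in Mon; Build in Sat; Design in Mon.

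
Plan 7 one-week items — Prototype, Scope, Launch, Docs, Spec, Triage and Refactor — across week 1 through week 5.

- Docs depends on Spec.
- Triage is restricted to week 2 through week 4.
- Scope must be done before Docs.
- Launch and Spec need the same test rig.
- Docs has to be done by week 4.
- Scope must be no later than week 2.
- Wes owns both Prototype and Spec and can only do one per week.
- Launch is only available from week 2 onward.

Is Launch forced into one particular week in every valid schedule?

No

Launch can be week 2 (e.g. Triage -> week 2, Spec -> week 1, Docs -> week 2, Scope -> week 1, Refactor -> week 1, Prototype -> week 2, Launch -> week 2) or week 3 (e.g. Spec -> week 1, Launch -> week 3, Triage -> week 2, Refactor -> week 1, Prototype -> week 2, Docs -> week 2, Scope -> week 1).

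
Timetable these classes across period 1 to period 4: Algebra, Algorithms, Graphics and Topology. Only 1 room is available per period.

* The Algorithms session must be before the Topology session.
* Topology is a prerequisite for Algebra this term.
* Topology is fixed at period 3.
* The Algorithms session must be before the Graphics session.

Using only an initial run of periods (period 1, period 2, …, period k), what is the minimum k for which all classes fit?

The precedence chain requires at least 3 distinct periods.
With at most 1 per period and 4 classes, at least 4 periods are needed.
Propagating the time windows through the other constraints, Algebra can't land before period 4, so the schedule must run through at least period 4.
4 works (last occupied period: period 4): for example Algorithms in period 1; Algebra in period 4; Graphics in period 2; Topology in period 3.

4 periods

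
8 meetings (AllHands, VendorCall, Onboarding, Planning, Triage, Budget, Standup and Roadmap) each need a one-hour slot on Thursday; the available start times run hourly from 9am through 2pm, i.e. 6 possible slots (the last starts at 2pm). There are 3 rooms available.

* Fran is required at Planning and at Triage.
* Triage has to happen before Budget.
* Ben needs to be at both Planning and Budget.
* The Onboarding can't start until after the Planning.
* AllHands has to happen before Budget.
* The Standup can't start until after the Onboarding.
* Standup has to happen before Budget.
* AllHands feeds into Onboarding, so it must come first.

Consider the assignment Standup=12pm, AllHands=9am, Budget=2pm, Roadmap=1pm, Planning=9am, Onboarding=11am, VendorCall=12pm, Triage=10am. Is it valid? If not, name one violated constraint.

Yes, all constraints hold

AllHands feeds into Onboarding, so it must come first — holds.
Ben needs to be at both Planning and Budget — holds.
The Standup can't start until after the Onboarding — holds.
Triage has to happen before Budget — holds.
AllHands has to happen before Budget — holds.
Fran is required at Planning and at Triage — holds.
The Onboarding can't start until after the Planning — holds.
There are 3 rooms available — holds.
Standup has to happen before Budget — holds.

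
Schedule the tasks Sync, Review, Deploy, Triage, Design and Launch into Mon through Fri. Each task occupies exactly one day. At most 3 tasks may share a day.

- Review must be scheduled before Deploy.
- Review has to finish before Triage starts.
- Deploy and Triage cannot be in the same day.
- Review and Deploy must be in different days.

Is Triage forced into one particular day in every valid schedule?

No

Triage can be Tue (e.g. Triage -> Tue; Sync -> Mon; Review -> Mon; Design -> Mon; Deploy -> Wed; Launch -> Tue) or Wed (e.g. Review in Mon; Launch in Tue; Triage in Wed; Deploy in Tue; Sync in Mon; Design in Mon).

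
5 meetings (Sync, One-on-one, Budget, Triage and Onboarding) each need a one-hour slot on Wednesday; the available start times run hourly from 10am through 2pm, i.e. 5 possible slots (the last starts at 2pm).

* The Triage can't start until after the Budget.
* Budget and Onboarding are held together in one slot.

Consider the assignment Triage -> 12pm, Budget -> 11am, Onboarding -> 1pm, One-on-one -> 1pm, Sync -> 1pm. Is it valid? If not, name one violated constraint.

Budget and Onboarding are held together in one slot — violated.
The Triage can't start until after the Budget — holds.

No. Budget and Onboarding are held together in one slot is not satisfied.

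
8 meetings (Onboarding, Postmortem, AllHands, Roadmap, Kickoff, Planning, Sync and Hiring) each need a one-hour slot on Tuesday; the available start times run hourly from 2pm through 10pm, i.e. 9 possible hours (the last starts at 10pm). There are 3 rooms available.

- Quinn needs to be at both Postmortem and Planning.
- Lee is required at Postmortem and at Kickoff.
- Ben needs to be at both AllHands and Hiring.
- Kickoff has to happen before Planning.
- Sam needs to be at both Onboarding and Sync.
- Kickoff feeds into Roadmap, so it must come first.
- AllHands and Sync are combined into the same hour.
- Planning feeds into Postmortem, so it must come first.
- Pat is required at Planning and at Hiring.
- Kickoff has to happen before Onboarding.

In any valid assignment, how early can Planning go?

3pm

Precedence pushes Planning to at least 3pm; downstream work caps Planning at 9pm.
Planning at 3pm is achievable: Kickoff=2pm, AllHands=2pm, Hiring=4pm, Onboarding=3pm, Postmortem=4pm, Sync=2pm, Planning=3pm, Roadmap=3pm.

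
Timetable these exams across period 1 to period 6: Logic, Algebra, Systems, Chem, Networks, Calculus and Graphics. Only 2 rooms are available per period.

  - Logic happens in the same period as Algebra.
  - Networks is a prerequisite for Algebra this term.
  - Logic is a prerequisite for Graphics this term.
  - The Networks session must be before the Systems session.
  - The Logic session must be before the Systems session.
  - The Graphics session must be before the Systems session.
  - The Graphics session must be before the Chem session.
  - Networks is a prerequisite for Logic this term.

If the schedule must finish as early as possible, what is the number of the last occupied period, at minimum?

The precedence chain requires at least 4 distinct periods.
With at most 2 per period and 7 exams, at least 4 periods are needed.
4 works (last occupied period: period 4): for example Logic=period 2; Networks=period 1; Chem=period 4; Algebra=period 2; Calculus=period 1; Graphics=period 3; Systems=period 4.

period 4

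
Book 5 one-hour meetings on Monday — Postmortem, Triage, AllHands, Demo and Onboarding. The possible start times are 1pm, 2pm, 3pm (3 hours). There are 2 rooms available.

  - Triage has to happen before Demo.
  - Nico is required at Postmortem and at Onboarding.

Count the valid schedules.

Splitting on Postmortem: it can be 1pm (10), 2pm (10), 3pm (10). Listing each branch's schedules as (Triage, AllHands, Demo, Onboarding):
Postmortem=1pm: (1pm,2pm,2pm,3pm) (1pm,2pm,3pm,2pm) (1pm,2pm,3pm,3pm) (1pm,3pm,2pm,2pm) (1pm,3pm,2pm,3pm) (1pm,3pm,3pm,2pm) (2pm,1pm,3pm,2pm) (2pm,1pm,3pm,3pm) (2pm,2pm,3pm,3pm) (2pm,3pm,3pm,2pm) — 10.
Postmortem=2pm: (1pm,1pm,2pm,3pm) (1pm,1pm,3pm,3pm) (1pm,2pm,3pm,1pm) (1pm,2pm,3pm,3pm) (1pm,3pm,2pm,1pm) (1pm,3pm,2pm,3pm) (1pm,3pm,3pm,1pm) (2pm,1pm,3pm,1pm) (2pm,1pm,3pm,3pm) (2pm,3pm,3pm,1pm) — 10.
Postmortem=3pm: (1pm,1pm,2pm,2pm) (1pm,1pm,3pm,2pm) (1pm,2pm,2pm,1pm) (1pm,2pm,3pm,1pm) (1pm,2pm,3pm,2pm) (1pm,3pm,2pm,1pm) (1pm,3pm,2pm,2pm) (2pm,1pm,3pm,1pm) (2pm,1pm,3pm,2pm) (2pm,2pm,3pm,1pm) — 10.
Summing: 10 + 10 + 10 = 30.

30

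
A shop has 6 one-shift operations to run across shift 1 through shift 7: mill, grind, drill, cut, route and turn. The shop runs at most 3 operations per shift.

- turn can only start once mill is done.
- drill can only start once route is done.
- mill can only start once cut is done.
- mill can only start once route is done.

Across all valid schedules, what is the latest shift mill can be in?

Precedence pushes mill to at least shift 2; downstream work caps mill at shift 6.
mill at shift 6 is achievable: turn in shift 7, cut in shift 1, drill in shift 2, grind in shift 1, mill in shift 6, route in shift 1.

shift 6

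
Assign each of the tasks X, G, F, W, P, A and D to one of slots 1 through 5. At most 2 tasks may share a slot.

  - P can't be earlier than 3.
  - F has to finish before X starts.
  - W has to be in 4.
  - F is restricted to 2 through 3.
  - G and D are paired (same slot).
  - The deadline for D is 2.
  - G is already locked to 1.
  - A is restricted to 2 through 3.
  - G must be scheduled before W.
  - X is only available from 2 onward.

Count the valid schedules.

23

Splitting on X: it can be 3 (5), 4 (7), 5 (11). Listing each branch's schedules as (G, F, W, P, A, D):
X=3: (1,2,4,3,2,1) (1,2,4,4,2,1) (1,2,4,4,3,1) (1,2,4,5,2,1) (1,2,4,5,3,1) — 5.
X=4: (1,2,4,3,2,1) (1,2,4,3,3,1) (1,2,4,5,2,1) (1,2,4,5,3,1) (1,3,4,3,2,1) (1,3,4,5,2,1) (1,3,4,5,3,1) — 7.
X=5: (1,2,4,3,2,1) (1,2,4,3,3,1) (1,2,4,4,2,1) (1,2,4,4,3,1) (1,2,4,5,2,1) (1,2,4,5,3,1) (1,3,4,3,2,1) (1,3,4,4,2,1) (1,3,4,4,3,1) (1,3,4,5,2,1) (1,3,4,5,3,1) — 11.
Summing: 5 + 7 + 11 = 23.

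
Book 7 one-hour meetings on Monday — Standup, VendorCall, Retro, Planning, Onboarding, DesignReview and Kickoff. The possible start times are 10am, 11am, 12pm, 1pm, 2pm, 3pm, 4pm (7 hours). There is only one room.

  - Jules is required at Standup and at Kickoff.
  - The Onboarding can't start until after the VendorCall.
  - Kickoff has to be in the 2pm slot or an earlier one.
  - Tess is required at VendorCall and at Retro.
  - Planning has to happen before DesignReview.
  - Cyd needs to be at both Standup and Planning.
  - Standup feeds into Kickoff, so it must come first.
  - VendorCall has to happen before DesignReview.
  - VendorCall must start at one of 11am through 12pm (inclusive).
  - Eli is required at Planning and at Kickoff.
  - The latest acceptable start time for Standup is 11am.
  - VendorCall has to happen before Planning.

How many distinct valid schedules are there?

60

Splitting on Standup: it can be 10am (54), 11am (6). Listing each branch's schedules as (VendorCall, Retro, Planning, Onboarding, DesignReview, Kickoff):
Standup=10am: (11am,12pm,1pm,3pm,4pm,2pm) (11am,12pm,1pm,4pm,3pm,2pm) (11am,12pm,2pm,3pm,4pm,1pm) (11am,12pm,2pm,4pm,3pm,1pm) (11am,12pm,3pm,1pm,4pm,2pm) (11am,12pm,3pm,2pm,4pm,1pm) (11am,1pm,12pm,3pm,4pm,2pm) (11am,1pm,12pm,4pm,3pm,2pm) (11am,1pm,2pm,3pm,4pm,12pm) (11am,1pm,2pm,4pm,3pm,12pm) (11am,1pm,3pm,12pm,4pm,2pm) (11am,1pm,3pm,2pm,4pm,12pm) (11am,2pm,12pm,3pm,4pm,1pm) (11am,2pm,12pm,4pm,3pm,1pm) (11am,2pm,1pm,3pm,4pm,12pm) (11am,2pm,1pm,4pm,3pm,12pm) (11am,2pm,3pm,12pm,4pm,1pm) (11am,2pm,3pm,1pm,4pm,12pm) (11am,3pm,12pm,1pm,4pm,2pm) (11am,3pm,12pm,2pm,4pm,1pm) (11am,3pm,12pm,4pm,1pm,2pm) (11am,3pm,12pm,4pm,2pm,1pm) (11am,3pm,1pm,12pm,4pm,2pm) (11am,3pm,1pm,2pm,4pm,12pm) (11am,3pm,1pm,4pm,2pm,12pm) (11am,3pm,2pm,12pm,4pm,1pm) (11am,3pm,2pm,1pm,4pm,12pm) (11am,4pm,12pm,1pm,3pm,2pm) (11am,4pm,12pm,2pm,3pm,1pm) (11am,4pm,12pm,3pm,1pm,2pm) (11am,4pm,12pm,3pm,2pm,1pm) (11am,4pm,1pm,12pm,3pm,2pm) (11am,4pm,1pm,2pm,3pm,12pm) (11am,4pm,1pm,3pm,2pm,12pm) (11am,4pm,2pm,12pm,3pm,1pm) (11am,4pm,2pm,1pm,3pm,12pm) (12pm,11am,1pm,3pm,4pm,2pm) (12pm,11am,1pm,4pm,3pm,2pm) (12pm,11am,2pm,3pm,4pm,1pm) (12pm,11am,2pm,4pm,3pm,1pm) (12pm,11am,3pm,1pm,4pm,2pm) (12pm,11am,3pm,2pm,4pm,1pm) (12pm,1pm,2pm,3pm,4pm,11am) (12pm,1pm,2pm,4pm,3pm,11am) (12pm,1pm,3pm,2pm,4pm,11am) (12pm,2pm,1pm,3pm,4pm,11am) (12pm,2pm,1pm,4pm,3pm,11am) (12pm,2pm,3pm,1pm,4pm,11am) (12pm,3pm,1pm,2pm,4pm,11am) (12pm,3pm,1pm,4pm,2pm,11am) (12pm,3pm,2pm,1pm,4pm,11am) (12pm,4pm,1pm,2pm,3pm,11am) (12pm,4pm,1pm,3pm,2pm,11am) (12pm,4pm,2pm,1pm,3pm,11am) — 54.
Standup=11am: (12pm,10am,1pm,3pm,4pm,2pm) (12pm,10am,1pm,4pm,3pm,2pm) (12pm,10am,2pm,3pm,4pm,1pm) (12pm,10am,2pm,4pm,3pm,1pm) (12pm,10am,3pm,1pm,4pm,2pm) (12pm,10am,3pm,2pm,4pm,1pm) — 6.
Summing: 54 + 6 = 60.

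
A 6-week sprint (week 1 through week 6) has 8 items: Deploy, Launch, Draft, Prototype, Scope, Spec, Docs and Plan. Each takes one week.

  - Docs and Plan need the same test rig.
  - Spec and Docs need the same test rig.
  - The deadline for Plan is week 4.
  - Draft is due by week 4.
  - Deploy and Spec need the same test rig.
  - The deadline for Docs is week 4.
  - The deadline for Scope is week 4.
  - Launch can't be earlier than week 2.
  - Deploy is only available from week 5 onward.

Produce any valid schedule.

Deploy -> week 5; Draft -> week 1; Scope -> week 1; Spec -> week 2; Plan -> week 2; Launch -> week 2; Prototype -> week 1; Docs -> week 1

Checking: Deploy(week 5) != Spec(week 2); Spec(week 2) != Docs(week 1); Docs(week 1) != Plan(week 2); Launch=week 2 in [week 2,week 6]; Draft=week 1 in [week 1,week 4]; Docs=week 1 in [week 1,week 4]; Plan=week 2 in [week 1,week 4]; Deploy=week 5 in [week 5,week 6]; Scope=week 1 in [week 1,week 4].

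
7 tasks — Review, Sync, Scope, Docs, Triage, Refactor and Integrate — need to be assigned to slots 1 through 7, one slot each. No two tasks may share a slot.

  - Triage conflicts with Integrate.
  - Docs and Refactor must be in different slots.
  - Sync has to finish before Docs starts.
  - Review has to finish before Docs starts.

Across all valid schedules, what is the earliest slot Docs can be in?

3

Precedence pushes Docs to at least 2.
Docs at 3 is achievable: Sync -> 2, Review -> 1, Docs -> 3, Integrate -> 7, Triage -> 5, Scope -> 4, Refactor -> 6.
Nothing earlier works — the conflict and capacity constraints rule out every slot before 3.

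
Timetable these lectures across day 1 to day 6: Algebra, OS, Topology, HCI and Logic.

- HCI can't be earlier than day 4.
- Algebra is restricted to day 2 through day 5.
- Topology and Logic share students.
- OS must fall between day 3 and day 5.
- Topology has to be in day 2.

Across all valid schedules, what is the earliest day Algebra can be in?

Algebra is available from day 2; Algebra's own window allows nothing later than day 5.
Algebra at day 2 is achievable: Logic=day 1, Topology=day 2, Algebra=day 2, OS=day 3, HCI=day 4.

day 2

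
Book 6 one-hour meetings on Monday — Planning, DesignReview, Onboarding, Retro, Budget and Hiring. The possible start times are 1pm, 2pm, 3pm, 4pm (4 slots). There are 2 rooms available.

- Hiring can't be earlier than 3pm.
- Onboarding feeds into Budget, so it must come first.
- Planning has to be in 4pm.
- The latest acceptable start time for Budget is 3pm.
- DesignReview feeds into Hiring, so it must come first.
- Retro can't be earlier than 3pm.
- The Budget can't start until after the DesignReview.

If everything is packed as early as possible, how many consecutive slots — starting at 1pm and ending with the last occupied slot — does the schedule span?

4

The precedence chain requires at least 2 distinct slots.
With at most 2 per slot and 6 meetings, at least 3 slots are needed.
Planning can't be placed before 4pm — that is slot 4 counting from 1pm — so the schedule must run through at least 4 slots.
4 works (last occupied slot: 4pm): for example Budget -> 2pm, Onboarding -> 1pm, Hiring -> 3pm, Planning -> 4pm, Retro -> 3pm, DesignReview -> 1pm.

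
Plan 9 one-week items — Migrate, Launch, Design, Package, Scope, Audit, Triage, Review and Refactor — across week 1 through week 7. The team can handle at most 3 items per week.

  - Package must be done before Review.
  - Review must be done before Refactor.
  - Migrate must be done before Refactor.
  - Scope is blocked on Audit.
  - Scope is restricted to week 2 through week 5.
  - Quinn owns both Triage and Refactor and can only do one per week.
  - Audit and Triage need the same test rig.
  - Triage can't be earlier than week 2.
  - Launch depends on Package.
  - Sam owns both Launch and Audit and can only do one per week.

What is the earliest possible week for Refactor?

week 3

Precedence pushes Refactor to at least week 3.
Refactor at week 3 is achievable: Audit -> week 1; Triage -> week 2; Launch -> week 3; Design -> week 3; Review -> week 2; Migrate -> week 1; Package -> week 1; Scope -> week 2; Refactor -> week 3.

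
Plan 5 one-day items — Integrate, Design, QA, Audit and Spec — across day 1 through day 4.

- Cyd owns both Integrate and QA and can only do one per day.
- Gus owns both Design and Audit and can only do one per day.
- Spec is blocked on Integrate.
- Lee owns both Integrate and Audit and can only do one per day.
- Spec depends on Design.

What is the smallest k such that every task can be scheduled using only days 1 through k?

The precedence chain requires at least 2 distinct days.
2 works (last occupied day: day 2): for example Design=day 1, Audit=day 2, QA=day 2, Integrate=day 1, Spec=day 2.

2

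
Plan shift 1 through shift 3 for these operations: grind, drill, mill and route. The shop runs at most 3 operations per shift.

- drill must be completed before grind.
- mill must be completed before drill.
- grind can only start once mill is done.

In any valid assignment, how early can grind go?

Precedence pushes grind to at least shift 3.
grind at shift 3 is achievable: route=shift 1, drill=shift 2, mill=shift 1, grind=shift 3.

shift 3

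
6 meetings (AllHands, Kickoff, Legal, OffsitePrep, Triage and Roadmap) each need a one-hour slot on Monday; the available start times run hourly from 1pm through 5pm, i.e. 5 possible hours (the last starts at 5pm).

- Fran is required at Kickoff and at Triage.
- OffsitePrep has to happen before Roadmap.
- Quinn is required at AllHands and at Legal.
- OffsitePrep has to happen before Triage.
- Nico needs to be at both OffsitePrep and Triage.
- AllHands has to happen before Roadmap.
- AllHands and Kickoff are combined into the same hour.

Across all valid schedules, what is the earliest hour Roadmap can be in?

2pm

Precedence pushes Roadmap to at least 2pm.
Roadmap at 2pm is achievable: Triage=2pm, Kickoff=1pm, AllHands=1pm, OffsitePrep=1pm, Legal=2pm, Roadmap=2pm.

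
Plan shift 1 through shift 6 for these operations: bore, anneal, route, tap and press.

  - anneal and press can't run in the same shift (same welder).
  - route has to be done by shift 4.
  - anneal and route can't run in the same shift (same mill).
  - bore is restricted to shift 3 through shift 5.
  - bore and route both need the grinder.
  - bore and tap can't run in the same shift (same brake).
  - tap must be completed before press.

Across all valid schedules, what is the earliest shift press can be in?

Precedence pushes press to at least shift 2.
press at shift 2 is achievable: bore=shift 3, anneal=shift 3, tap=shift 1, press=shift 2, route=shift 1.

shift 2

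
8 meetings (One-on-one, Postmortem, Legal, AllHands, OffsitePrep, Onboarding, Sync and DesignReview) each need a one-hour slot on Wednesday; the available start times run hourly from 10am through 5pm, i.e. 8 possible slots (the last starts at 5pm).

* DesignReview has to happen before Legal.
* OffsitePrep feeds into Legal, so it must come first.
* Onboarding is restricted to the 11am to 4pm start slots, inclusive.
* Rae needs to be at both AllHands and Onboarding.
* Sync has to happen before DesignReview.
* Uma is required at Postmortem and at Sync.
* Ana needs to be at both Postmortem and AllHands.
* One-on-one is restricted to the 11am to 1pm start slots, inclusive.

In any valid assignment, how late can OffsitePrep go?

4pm

Downstream work caps OffsitePrep at 4pm.
OffsitePrep at 4pm is achievable: Sync in 10am; OffsitePrep in 4pm; Postmortem in 11am; AllHands in 10am; One-on-one in 11am; DesignReview in 11am; Legal in 5pm; Onboarding in 11am.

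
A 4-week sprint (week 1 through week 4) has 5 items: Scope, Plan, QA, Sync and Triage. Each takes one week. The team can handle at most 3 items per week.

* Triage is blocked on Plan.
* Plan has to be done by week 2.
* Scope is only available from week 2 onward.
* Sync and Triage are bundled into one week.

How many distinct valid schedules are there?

Splitting on Scope: it can be week 2 (19), week 3 (18), week 4 (18). Listing each branch's schedules as (Plan, QA, Sync, Triage) by week number:
Scope=week 2: (1,1,2,2) (1,1,3,3) (1,1,4,4) (1,2,3,3) (1,2,4,4) (1,3,2,2) (1,3,3,3) (1,3,4,4) (1,4,2,2) (1,4,3,3) (1,4,4,4) (2,1,3,3) (2,1,4,4) (2,2,3,3) (2,2,4,4) (2,3,3,3) (2,3,4,4) (2,4,3,3) (2,4,4,4) — 19.
Scope=week 3: (1,1,2,2) (1,1,3,3) (1,1,4,4) (1,2,2,2) (1,2,3,3) (1,2,4,4) (1,3,2,2) (1,3,4,4) (1,4,2,2) (1,4,3,3) (1,4,4,4) (2,1,3,3) (2,1,4,4) (2,2,3,3) (2,2,4,4) (2,3,4,4) (2,4,3,3) (2,4,4,4) — 18.
Scope=week 4: (1,1,2,2) (1,1,3,3) (1,1,4,4) (1,2,2,2) (1,2,3,3) (1,2,4,4) (1,3,2,2) (1,3,3,3) (1,3,4,4) (1,4,2,2) (1,4,3,3) (2,1,3,3) (2,1,4,4) (2,2,3,3) (2,2,4,4) (2,3,3,3) (2,3,4,4) (2,4,3,3) — 18.
Summing: 19 + 18 + 18 = 55.

55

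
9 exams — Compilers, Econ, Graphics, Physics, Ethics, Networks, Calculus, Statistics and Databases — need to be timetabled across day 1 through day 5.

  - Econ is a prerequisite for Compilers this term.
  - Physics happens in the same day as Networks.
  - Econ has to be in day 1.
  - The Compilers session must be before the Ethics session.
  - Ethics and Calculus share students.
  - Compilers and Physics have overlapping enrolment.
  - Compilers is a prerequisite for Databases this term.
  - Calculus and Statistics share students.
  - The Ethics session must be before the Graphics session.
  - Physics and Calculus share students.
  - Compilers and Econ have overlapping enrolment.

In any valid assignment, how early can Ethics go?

Precedence pushes Ethics to at least day 3; downstream work caps Ethics at day 4.
Ethics at day 3 is achievable: Statistics -> day 1; Databases -> day 3; Ethics -> day 3; Calculus -> day 2; Compilers -> day 2; Networks -> day 1; Physics -> day 1; Econ -> day 1; Graphics -> day 4.

day 3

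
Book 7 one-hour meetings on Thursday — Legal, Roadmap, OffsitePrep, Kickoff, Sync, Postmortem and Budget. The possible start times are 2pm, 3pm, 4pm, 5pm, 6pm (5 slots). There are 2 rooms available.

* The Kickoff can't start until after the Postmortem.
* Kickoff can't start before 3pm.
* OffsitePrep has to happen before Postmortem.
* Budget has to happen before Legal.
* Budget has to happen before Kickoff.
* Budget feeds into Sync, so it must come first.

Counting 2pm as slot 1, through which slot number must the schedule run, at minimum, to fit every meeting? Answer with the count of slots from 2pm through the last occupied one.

The precedence chain requires at least 3 distinct slots.
With at most 2 per slot and 7 meetings, at least 4 slots are needed.
4 works (last occupied slot: 5pm): for example Postmortem=3pm; Sync=4pm; Legal=3pm; Roadmap=5pm; Kickoff=4pm; OffsitePrep=2pm; Budget=2pm.

4 slots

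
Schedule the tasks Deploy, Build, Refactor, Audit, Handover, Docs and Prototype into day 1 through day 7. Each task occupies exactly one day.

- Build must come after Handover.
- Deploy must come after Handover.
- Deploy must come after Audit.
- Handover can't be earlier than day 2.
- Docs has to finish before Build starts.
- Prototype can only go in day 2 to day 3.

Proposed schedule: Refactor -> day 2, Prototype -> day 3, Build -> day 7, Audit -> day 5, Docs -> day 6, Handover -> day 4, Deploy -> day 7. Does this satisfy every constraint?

Handover can't be earlier than day 2 — holds.
Deploy must come after Handover — holds.
Docs has to finish before Build starts — holds.
Deploy must come after Audit — holds.
Build must come after Handover — holds.
Prototype can only go in day 2 to day 3 — holds.

Yes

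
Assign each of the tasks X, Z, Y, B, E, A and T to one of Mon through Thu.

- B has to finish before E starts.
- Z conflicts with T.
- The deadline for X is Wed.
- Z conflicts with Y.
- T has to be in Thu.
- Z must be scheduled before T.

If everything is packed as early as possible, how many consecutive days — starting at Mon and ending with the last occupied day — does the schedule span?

4

The precedence chain requires at least 2 distinct days.
T can't be placed before Thu — that is day 4 counting from Mon — so the schedule must run through at least 4 days.
4 works (last occupied day: Thu): for example Y=Tue, T=Thu, Z=Mon, X=Mon, A=Mon, B=Mon, E=Tue.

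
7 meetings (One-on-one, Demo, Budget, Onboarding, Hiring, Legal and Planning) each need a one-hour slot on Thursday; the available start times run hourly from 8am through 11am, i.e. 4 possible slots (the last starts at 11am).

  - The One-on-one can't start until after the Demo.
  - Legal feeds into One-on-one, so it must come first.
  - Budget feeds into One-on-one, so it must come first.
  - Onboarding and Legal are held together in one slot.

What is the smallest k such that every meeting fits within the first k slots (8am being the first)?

The precedence chain requires at least 2 distinct slots.
2 works (last occupied slot: 9am): for example Hiring=8am, Onboarding=8am, Budget=8am, Legal=8am, One-on-one=9am, Demo=8am, Planning=8am.

2 slots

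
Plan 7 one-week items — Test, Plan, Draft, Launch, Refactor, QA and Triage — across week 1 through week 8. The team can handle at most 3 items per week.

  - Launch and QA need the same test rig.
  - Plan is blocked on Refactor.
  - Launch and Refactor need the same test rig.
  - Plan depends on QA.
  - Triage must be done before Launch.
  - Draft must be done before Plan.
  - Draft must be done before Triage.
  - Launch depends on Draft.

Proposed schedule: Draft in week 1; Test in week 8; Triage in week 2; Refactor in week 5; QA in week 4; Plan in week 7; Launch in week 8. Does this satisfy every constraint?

Yes

Plan depends on QA — holds.
Plan is blocked on Refactor — holds.
Triage must be done before Launch — holds.
The team can handle at most 3 items per week — holds.
Draft must be done before Triage — holds.
Launch and Refactor need the same test rig — holds.
Launch and QA need the same test rig — holds.
Launch depends on Draft — holds.
Draft must be done before Plan — holds.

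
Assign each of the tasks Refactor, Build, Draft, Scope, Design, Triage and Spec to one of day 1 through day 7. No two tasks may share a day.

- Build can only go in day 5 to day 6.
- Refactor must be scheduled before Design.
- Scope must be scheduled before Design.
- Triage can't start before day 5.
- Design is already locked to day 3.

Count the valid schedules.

Splitting on Refactor: it can be day 1 (8), day 2 (8). Listing each branch's schedules as (Build, Draft, Scope, Design, Triage, Spec) by day number:
Refactor=day 1: (5,4,2,3,6,7) (5,4,2,3,7,6) (5,6,2,3,7,4) (5,7,2,3,6,4) (6,4,2,3,5,7) (6,4,2,3,7,5) (6,5,2,3,7,4) (6,7,2,3,5,4) — 8.
Refactor=day 2: (5,4,1,3,6,7) (5,4,1,3,7,6) (5,6,1,3,7,4) (5,7,1,3,6,4) (6,4,1,3,5,7) (6,4,1,3,7,5) (6,5,1,3,7,4) (6,7,1,3,5,4) — 8.
Summing: 8 + 8 = 16.

16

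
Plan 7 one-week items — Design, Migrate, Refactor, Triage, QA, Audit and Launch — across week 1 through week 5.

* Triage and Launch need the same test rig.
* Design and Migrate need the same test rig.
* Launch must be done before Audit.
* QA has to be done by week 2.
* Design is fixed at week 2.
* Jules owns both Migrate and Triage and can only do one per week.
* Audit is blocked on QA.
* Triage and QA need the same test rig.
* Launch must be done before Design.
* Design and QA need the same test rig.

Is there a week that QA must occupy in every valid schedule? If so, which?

QA's window is week 1–week 2.
Design is fixed at week 2, and QA can't share a week with Design.
So QA must be week 1.

week 1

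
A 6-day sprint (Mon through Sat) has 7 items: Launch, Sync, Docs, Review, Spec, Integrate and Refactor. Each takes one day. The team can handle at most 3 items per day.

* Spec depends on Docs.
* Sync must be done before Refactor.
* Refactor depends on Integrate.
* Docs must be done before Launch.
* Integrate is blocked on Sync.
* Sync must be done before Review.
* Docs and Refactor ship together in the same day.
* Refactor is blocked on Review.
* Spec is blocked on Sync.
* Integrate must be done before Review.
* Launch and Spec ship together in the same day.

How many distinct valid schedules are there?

6

Splitting on Launch: it can be Fri (1), Sat (5). Listing each branch's schedules as (Sync, Docs, Review, Spec, Integrate, Refactor):
Launch=Fri: (Mon,Thu,Wed,Fri,Tue,Thu) — 1.
Launch=Sat: (Mon,Thu,Wed,Sat,Tue,Thu) (Mon,Fri,Wed,Sat,Tue,Fri) (Mon,Fri,Thu,Sat,Tue,Fri) (Mon,Fri,Thu,Sat,Wed,Fri) (Tue,Fri,Thu,Sat,Wed,Fri) — 5.
Summing: 1 + 5 = 6.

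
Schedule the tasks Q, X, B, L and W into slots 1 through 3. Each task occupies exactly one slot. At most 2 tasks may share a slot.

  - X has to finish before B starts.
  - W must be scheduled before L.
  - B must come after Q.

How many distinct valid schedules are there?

9

Splitting on Q: it can be 1 (5), 2 (4). Listing each branch's schedules as (X, B, L, W):
Q=1: (1,2,3,2) (1,3,3,2) (2,3,2,1) (2,3,3,1) (2,3,3,2) — 5.
Q=2: (1,3,2,1) (1,3,3,1) (1,3,3,2) (2,3,3,1) — 4.
Summing: 5 + 4 = 9.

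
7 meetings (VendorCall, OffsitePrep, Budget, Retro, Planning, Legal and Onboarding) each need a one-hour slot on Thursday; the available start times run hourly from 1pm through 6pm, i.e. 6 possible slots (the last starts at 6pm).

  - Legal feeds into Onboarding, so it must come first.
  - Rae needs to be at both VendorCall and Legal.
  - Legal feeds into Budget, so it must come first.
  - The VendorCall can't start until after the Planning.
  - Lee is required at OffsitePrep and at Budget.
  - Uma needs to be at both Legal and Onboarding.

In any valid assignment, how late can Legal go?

Downstream work caps Legal at 5pm.
Legal at 5pm is achievable: VendorCall in 2pm, Legal in 5pm, Planning in 1pm, Onboarding in 6pm, Budget in 6pm, Retro in 1pm, OffsitePrep in 1pm.

5pm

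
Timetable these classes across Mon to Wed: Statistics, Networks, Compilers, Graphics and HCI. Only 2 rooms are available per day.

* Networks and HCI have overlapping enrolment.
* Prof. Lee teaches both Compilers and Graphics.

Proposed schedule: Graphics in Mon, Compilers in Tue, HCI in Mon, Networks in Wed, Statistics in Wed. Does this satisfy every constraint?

Prof. Lee teaches both Compilers and Graphics — holds.
Only 2 rooms are available per day — holds.
Networks and HCI have overlapping enrolment — holds.

Yes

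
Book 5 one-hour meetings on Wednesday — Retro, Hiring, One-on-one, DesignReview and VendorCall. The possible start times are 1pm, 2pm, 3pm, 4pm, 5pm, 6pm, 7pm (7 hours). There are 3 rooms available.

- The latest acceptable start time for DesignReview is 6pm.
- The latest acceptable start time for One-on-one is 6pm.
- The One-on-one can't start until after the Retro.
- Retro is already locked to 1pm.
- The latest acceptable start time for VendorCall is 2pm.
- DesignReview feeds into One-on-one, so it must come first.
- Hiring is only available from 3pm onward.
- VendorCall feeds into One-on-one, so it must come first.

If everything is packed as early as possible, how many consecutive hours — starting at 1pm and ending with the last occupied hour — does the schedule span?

3

The precedence chain requires at least 2 distinct hours.
With at most 3 per hour and 5 meetings, at least 2 hours are needed.
Hiring can't be placed before 3pm — that is hour 3 counting from 1pm — so the schedule must run through at least 3 hours.
3 works (last occupied hour: 3pm): for example One-on-one in 2pm; Retro in 1pm; Hiring in 3pm; VendorCall in 1pm; DesignReview in 1pm.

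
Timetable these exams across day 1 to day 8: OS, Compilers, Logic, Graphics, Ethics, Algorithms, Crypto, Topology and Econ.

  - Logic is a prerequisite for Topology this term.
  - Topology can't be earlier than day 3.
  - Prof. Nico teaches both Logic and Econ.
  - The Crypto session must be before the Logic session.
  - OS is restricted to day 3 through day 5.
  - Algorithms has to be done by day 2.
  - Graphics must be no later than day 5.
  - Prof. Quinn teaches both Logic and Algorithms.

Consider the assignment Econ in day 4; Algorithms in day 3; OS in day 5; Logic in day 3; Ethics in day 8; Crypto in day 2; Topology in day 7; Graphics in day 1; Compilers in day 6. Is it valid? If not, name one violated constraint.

Logic is a prerequisite for Topology this term — holds.
Prof. Nico teaches both Logic and Econ — holds.
Algorithms has to be done by day 2 — violated.
OS is restricted to day 3 through day 5 — holds.
The Crypto session must be before the Logic session — holds.
Topology can't be earlier than day 3 — holds.
Prof. Quinn teaches both Logic and Algorithms — violated.
Graphics must be no later than day 5 — holds.

Invalid. Prof. Quinn teaches both Logic and Algorithms.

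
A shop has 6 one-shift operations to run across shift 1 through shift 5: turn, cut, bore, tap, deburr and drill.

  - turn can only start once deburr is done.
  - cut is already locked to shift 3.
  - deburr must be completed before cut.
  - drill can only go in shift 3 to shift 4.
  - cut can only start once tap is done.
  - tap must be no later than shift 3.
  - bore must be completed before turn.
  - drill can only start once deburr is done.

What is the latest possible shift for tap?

Tap's own window allows nothing later than shift 3; downstream work caps tap at shift 2.
tap at shift 2 is achievable: tap -> shift 2; cut -> shift 3; bore -> shift 1; turn -> shift 2; deburr -> shift 1; drill -> shift 3.

shift 2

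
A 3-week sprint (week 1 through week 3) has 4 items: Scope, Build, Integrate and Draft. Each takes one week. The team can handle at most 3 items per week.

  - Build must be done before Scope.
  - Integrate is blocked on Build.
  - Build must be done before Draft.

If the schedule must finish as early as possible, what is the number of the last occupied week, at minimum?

The precedence chain requires at least 2 distinct weeks.
With at most 3 per week and 4 tasks, at least 2 weeks are needed.
2 works (last occupied week: week 2): for example Build in week 1, Draft in week 2, Integrate in week 2, Scope in week 2.

week 2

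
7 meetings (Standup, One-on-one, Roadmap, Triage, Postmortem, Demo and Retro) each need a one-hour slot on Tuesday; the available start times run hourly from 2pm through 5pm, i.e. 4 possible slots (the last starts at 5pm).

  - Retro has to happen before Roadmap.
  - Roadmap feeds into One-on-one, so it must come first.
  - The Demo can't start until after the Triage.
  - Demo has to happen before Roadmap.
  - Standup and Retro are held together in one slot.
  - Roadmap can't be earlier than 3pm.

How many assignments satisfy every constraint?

8

Splitting on Standup: it can be 2pm (4), 3pm (4). Listing each branch's schedules as (One-on-one, Roadmap, Triage, Postmortem, Demo, Retro):
Standup=2pm: (5pm,4pm,2pm,2pm,3pm,2pm) (5pm,4pm,2pm,3pm,3pm,2pm) (5pm,4pm,2pm,4pm,3pm,2pm) (5pm,4pm,2pm,5pm,3pm,2pm) — 4.
Standup=3pm: (5pm,4pm,2pm,2pm,3pm,3pm) (5pm,4pm,2pm,3pm,3pm,3pm) (5pm,4pm,2pm,4pm,3pm,3pm) (5pm,4pm,2pm,5pm,3pm,3pm) — 4.
Summing: 4 + 4 = 8.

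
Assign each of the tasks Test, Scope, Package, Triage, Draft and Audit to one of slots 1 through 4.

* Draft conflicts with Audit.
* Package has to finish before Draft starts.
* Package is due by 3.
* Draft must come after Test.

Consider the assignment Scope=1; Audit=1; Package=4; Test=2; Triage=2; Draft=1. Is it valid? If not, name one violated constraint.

Draft must come after Test — violated.
Package is due by 3 — violated.
Draft conflicts with Audit — violated.
Package has to finish before Draft starts — violated.

Invalid. Package has to finish before Draft starts.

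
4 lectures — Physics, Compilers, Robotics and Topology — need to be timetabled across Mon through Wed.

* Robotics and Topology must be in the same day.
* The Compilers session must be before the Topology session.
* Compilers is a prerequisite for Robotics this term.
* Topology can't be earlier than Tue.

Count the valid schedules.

Splitting on Physics: it can be Mon (3), Tue (3), Wed (3). Listing each branch's schedules as (Compilers, Robotics, Topology):
Physics=Mon: (Mon,Tue,Tue) (Mon,Wed,Wed) (Tue,Wed,Wed) — 3.
Physics=Tue: (Mon,Tue,Tue) (Mon,Wed,Wed) (Tue,Wed,Wed) — 3.
Physics=Wed: (Mon,Tue,Tue) (Mon,Wed,Wed) (Tue,Wed,Wed) — 3.
Summing: 3 + 3 + 3 = 9.

9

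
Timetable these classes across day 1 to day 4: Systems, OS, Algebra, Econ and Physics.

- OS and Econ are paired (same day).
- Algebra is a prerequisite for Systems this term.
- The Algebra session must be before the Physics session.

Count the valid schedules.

56

Splitting on Systems: it can be day 2 (12), day 3 (20), day 4 (24). Listing each branch's schedules as (OS, Algebra, Econ, Physics) by day number:
Systems=day 2: (1,1,1,2) (1,1,1,3) (1,1,1,4) (2,1,2,2) (2,1,2,3) (2,1,2,4) (3,1,3,2) (3,1,3,3) (3,1,3,4) (4,1,4,2) (4,1,4,3) (4,1,4,4) — 12.
Systems=day 3: (1,1,1,2) (1,1,1,3) (1,1,1,4) (1,2,1,3) (1,2,1,4) (2,1,2,2) (2,1,2,3) (2,1,2,4) (2,2,2,3) (2,2,2,4) (3,1,3,2) (3,1,3,3) (3,1,3,4) (3,2,3,3) (3,2,3,4) (4,1,4,2) (4,1,4,3) (4,1,4,4) (4,2,4,3) (4,2,4,4) — 20.
Systems=day 4: (1,1,1,2) (1,1,1,3) (1,1,1,4) (1,2,1,3) (1,2,1,4) (1,3,1,4) (2,1,2,2) (2,1,2,3) (2,1,2,4) (2,2,2,3) (2,2,2,4) (2,3,2,4) (3,1,3,2) (3,1,3,3) (3,1,3,4) (3,2,3,3) (3,2,3,4) (3,3,3,4) (4,1,4,2) (4,1,4,3) (4,1,4,4) (4,2,4,3) (4,2,4,4) (4,3,4,4) — 24.
Summing: 12 + 20 + 24 = 56.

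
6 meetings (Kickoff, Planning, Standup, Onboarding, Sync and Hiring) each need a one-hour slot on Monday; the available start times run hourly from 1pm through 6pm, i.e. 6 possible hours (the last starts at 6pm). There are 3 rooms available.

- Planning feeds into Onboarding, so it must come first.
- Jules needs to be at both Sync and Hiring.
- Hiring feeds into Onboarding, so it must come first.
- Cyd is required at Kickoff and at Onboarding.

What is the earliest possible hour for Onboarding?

2pm

Precedence pushes Onboarding to at least 2pm.
Onboarding at 2pm is achievable: Planning -> 1pm; Kickoff -> 1pm; Hiring -> 1pm; Onboarding -> 2pm; Standup -> 2pm; Sync -> 2pm.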